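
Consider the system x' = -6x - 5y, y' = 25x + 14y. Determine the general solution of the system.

x(t) = c_1e^(4t)cos(5t) + c_2e^(4t)sin(5t), y(t) = c_1e^(4t)sin(5t) - 2c_1e^(4t)cos(5t) - 2c_2e^(4t)sin(5t) - c_2e^(4t)cos(5t)

Coefficient matrix A = [[-6, -5], [25, 14]].
Characteristic polynomial det(A - λI) = λ^2 - 8λ + 41 = 0.
Eigenvalues λ = 4 ± 5i (complex conjugate pair).
For λ=4+5i: an eigenvector is (1,-2) - i(0,1) = (1, -2 - i).
A real fundamental pair from Re and Im of e^((4+5i)t)v: X_1 = e^(4t)(cos(5t)·(1,-2) + sin(5t)·(0,1)), X_2 = e^(4t)(sin(5t)·(1,-2) - cos(5t)·(0,1)).
General solution: c_1X_1 + c_2X_2.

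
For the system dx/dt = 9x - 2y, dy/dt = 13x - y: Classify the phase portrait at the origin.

A = [[9,-2],[13,-1]]; det(A-λI) = λ^2 - 8λ + 17.
λ = 4 ± i: positive real part.

unstable spiral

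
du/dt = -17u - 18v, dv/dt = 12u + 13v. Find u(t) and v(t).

u(t) = K_1e^(t) + 3K_2e^(-5t), v(t) = -K_1e^(t) - 2K_2e^(-5t)

Coefficient matrix A = [[-17, -18], [12, 13]].
Characteristic polynomial det(A - λI) = λ^2 + 4λ - 5 = 0.
Eigenvalues λ = 1, -5.
For λ=1: (A-λI) row 1 is [-18, -18], so an eigenvector is (1, -1).
For λ=-5: (A-λI) row 1 is [-12, -18], so an eigenvector is (3, -2).
General solution: K_1e^(t)(1,-1) + K_2e^(-5t)(3,-2).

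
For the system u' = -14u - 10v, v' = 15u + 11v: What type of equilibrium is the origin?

saddle

A = [[-14,-10],[15,11]]; det(A-λI) = λ^2 + 3λ - 4.
λ = 1, -4: opposite signs.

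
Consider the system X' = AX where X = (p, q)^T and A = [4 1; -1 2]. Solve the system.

p(t) = c_1e^(3t) + c_2te^(3t), q(t) = -c_1e^(3t) - c_2te^(3t) + c_2e^(3t)

Coefficient matrix A = [[4, 1], [-1, 2]].
Characteristic polynomial det(A - λI) = λ^2 - 6λ + 9 = 0.
Single eigenvalue λ = 3 with algebraic multiplicity 2.
Eigenvector v = (1,-1); generalized eigenvector w with (A-λI)w=v is (0,1).
General solution: e^(3t)[c_1·v + c_2·(t·v + w)].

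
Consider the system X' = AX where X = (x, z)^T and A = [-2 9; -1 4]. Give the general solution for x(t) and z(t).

Coefficient matrix A = [[-2, 9], [-1, 4]].
Characteristic polynomial det(A - λI) = λ^2 - 2λ + 1 = 0.
Single eigenvalue λ = 1 with algebraic multiplicity 2.
Eigenvector v = (-3,-1); generalized eigenvector w with (A-λI)w=v is (-2,-1).
General solution: e^(t)[C_1·v + C_2·(t·v + w)].

x(t) = -3C_1e^(t) - 3C_2te^(t) - 2C_2e^(t), z(t) = -C_1e^(t) - C_2te^(t) - C_2e^(t)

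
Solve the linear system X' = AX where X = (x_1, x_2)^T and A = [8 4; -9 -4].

Coefficient matrix A = [[8, 4], [-9, -4]].
Characteristic polynomial det(A - λI) = λ^2 - 4λ + 4 = 0.
Single eigenvalue λ = 2 with algebraic multiplicity 2.
Eigenvector v = (-2,3); generalized eigenvector w with (A-λI)w=v is (1,-2).
General solution: e^(2t)[K_1·v + K_2·(t·v + w)].

x_1(t) = -2K_1e^(2t) - 2K_2te^(2t) + K_2e^(2t), x_2(t) = 3K_1e^(2t) + 3K_2te^(2t) - 2K_2e^(2t)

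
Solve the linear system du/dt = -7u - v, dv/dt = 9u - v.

u(t) = c_1e^(-4t) + c_2te^(-4t) - c_2e^(-4t), v(t) = -3c_1e^(-4t) - 3c_2te^(-4t) + 2c_2e^(-4t)

Coefficient matrix A = [[-7, -1], [9, -1]].
Characteristic polynomial det(A - λI) = λ^2 + 8λ + 16 = 0.
Single eigenvalue λ = -4 with algebraic multiplicity 2.
Eigenvector v = (1,-3); generalized eigenvector w with (A-λI)w=v is (-1,2).
General solution: e^(-4t)[c_1·v + c_2·(t·v + w)].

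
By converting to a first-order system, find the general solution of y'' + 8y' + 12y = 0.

y(t) = C_1e^(-6t) + C_2e^(-2t)

Let x_1 = y, x_2 = y'. Then x_1' = x_2 and x_2' = -12x_1 - 8x_2.
A = [[0,1],[-12,-8]]; det(A-λI) = λ^2 + 8λ + 12.
Eigenvalues λ = -6, -2 with eigenvectors (1,-6), (1,-2).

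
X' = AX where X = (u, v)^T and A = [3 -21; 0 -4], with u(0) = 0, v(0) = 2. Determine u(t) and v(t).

u(t) = -6e^(3t) + 6e^(-4t), v(t) = 2e^(-4t)

Coefficient matrix A = [[3, -21], [0, -4]].
Characteristic polynomial det(A - λI) = λ^2 + λ - 12 = 0.
Eigenvalues λ = -4, 3.
For λ=-4: (A-λI) row 1 is [7, -21], so an eigenvector is (-3, -1).
For λ=3: (A-λI) row 1 is [0, -21], so an eigenvector is (-1, 0).
General solution: c_1e^(-4t)(-3,-1) + c_2e^(3t)(-1,0).
Applying u(0)=0, v(0)=2 gives c_1=-2, c_2=6.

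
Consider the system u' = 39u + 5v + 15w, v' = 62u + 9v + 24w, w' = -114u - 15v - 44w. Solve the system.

u(t) = K_1e^(4t) - K_2e^(-t), v(t) = 2K_1e^(4t) - K_2e^(-t) - 3K_3e^(t), w(t) = -3K_1e^(4t) + 3K_2e^(-t) + K_3e^(t)

Coefficient matrix A = [[39, 5, 15], [62, 9, 24], [-114, -15, -44]].
det(A - λI) = 0 gives eigenvalues λ = 4, -1, 1.
For λ=4: eigenvector (1,2,-3).
For λ=-1: eigenvector (-1,-1,3).
For λ=1: eigenvector (0,-3,1).
General solution: K_1e^(4t)(1,2,-3) + K_2e^(-t)(-1,-1,3) + K_3e^(t)(0,-3,1).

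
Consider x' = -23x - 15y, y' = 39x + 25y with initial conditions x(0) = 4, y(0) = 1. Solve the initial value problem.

x(t) = -37e^(t)sin(3t) + 4e^(t)cos(3t), y(t) = 60e^(t)sin(3t) + e^(t)cos(3t)

Coefficient matrix A = [[-23, -15], [39, 25]].
Characteristic polynomial det(A - λI) = λ^2 - 2λ + 10 = 0.
Eigenvalues λ = 1 ± 3i (complex conjugate pair).
For λ=1+3i: an eigenvector is (1,-2) - i(2,-3) = (1 - 2i, -2 + 3i).
A real fundamental pair from Re and Im of e^((1+3i)t)v: X_1 = e^(t)(cos(3t)·(1,-2) + sin(3t)·(2,-3)), X_2 = e^(t)(sin(3t)·(1,-2) - cos(3t)·(2,-3)).
General solution: K_1X_1 + K_2X_2.
Applying x(0)=4, y(0)=1 gives K_1=-14, K_2=-9.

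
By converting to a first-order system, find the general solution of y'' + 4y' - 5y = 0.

y(t) = C_1e^(t) + C_2e^(-5t)

Let x_1 = y, x_2 = y'. Then x_1' = x_2 and x_2' = 5x_1 - 4x_2.
A = [[0,1],[5,-4]]; det(A-λI) = λ^2 + 4λ - 5.
Eigenvalues λ = 1, -5 with eigenvectors (1,1), (1,-5).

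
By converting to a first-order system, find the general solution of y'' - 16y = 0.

Let x_1 = y, x_2 = y'. Then x_1' = x_2 and x_2' = 16x_1.
A = [[0,1],[16,0]]; det(A-λI) = λ^2 - 16.
Eigenvalues λ = 4, -4 with eigenvectors (1,4), (1,-4).

y(t) = c_1e^(4t) + c_2e^(-4t)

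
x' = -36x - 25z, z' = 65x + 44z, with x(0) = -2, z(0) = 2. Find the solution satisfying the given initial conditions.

Coefficient matrix A = [[-36, -25], [65, 44]].
Characteristic polynomial det(A - λI) = λ^2 - 8λ + 41 = 0.
Eigenvalues λ = 4 ± 5i (complex conjugate pair).
For λ=4+5i: an eigenvector is (2,-3) - i(-1,2) = (2 + i, -3 - 2i).
A real fundamental pair from Re and Im of e^((4+5i)t)v: X_1 = e^(4t)(cos(5t)·(2,-3) + sin(5t)·(-1,2)), X_2 = e^(4t)(sin(5t)·(2,-3) - cos(5t)·(-1,2)).
General solution: K_1X_1 + K_2X_2.
Applying x(0)=-2, z(0)=2 gives K_1=-2, K_2=2.

x(t) = 6e^(4t)sin(5t) - 2e^(4t)cos(5t), z(t) = -10e^(4t)sin(5t) + 2e^(4t)cos(5t)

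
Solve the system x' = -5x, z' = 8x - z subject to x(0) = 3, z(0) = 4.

x(t) = 3e^(-5t), z(t) = 10e^(-t) - 6e^(-5t)

Coefficient matrix A = [[-5, 0], [8, -1]].
Characteristic polynomial det(A - λI) = λ^2 + 6λ + 5 = 0.
Eigenvalues λ = -1, -5.
For λ=-1: (A-λI) row 1 is [-4, 0], so an eigenvector is (0, 1).
For λ=-5: (A-λI) row 2 is [8, 4], so an eigenvector is (-1, 2).
General solution: c_1e^(-t)(0,1) + c_2e^(-5t)(-1,2).
Applying x(0)=3, z(0)=4 gives c_1=10, c_2=-3.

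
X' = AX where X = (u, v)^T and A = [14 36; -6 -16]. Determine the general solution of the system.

Coefficient matrix A = [[14, 36], [-6, -16]].
Characteristic polynomial det(A - λI) = λ^2 + 2λ - 8 = 0.
Eigenvalues λ = 2, -4.
For λ=2: (A-λI) row 1 is [12, 36], so an eigenvector is (3, -1).
For λ=-4: (A-λI) row 1 is [18, 36], so an eigenvector is (-2, 1).
General solution: C_1e^(2t)(3,-1) + C_2e^(-4t)(-2,1).

u(t) = 3C_1e^(2t) - 2C_2e^(-4t), v(t) = -C_1e^(2t) + C_2e^(-4t)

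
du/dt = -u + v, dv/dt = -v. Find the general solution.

u(t) = -K_1e^(-t) - K_2te^(-t) + K_2e^(-t), v(t) = -K_2e^(-t)

Coefficient matrix A = [[-1, 1], [0, -1]].
Characteristic polynomial det(A - λI) = λ^2 + 2λ + 1 = 0.
Single eigenvalue λ = -1 with algebraic multiplicity 2.
Eigenvector v = (-1,0); generalized eigenvector w with (A-λI)w=v is (1,-1).
General solution: e^(-t)[K_1·v + K_2·(t·v + w)].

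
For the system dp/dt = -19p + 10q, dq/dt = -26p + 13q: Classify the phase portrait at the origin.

stable spiral

A = [[-19,10],[-26,13]]; det(A-λI) = λ^2 + 6λ + 13.
λ = -3 ± 2i: negative real part.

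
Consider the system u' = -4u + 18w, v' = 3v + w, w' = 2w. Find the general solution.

Coefficient matrix A = [[-4, 0, 18], [0, 3, 1], [0, 0, 2]].
det(A - λI) = 0 gives eigenvalues λ = -4, 3, 2.
For λ=-4: eigenvector (1,0,0).
For λ=3: eigenvector (0,1,0).
For λ=2: eigenvector (3,-1,1).
General solution: c_1e^(-4t)(1,0,0) + c_2e^(3t)(0,1,0) + c_3e^(2t)(3,-1,1).

u(t) = c_1e^(-4t) + 3c_3e^(2t), v(t) = c_2e^(3t) - c_3e^(2t), w(t) = c_3e^(2t)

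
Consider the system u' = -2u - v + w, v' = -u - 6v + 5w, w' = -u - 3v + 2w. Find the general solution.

u(t) = C_1e^(-3t) - C_2e^(-2t), v(t) = 3C_1e^(-3t) - C_2e^(-2t) + C_3e^(-t), w(t) = 2C_1e^(-3t) - C_2e^(-2t) + C_3e^(-t)

Coefficient matrix A = [[-2, -1, 1], [-1, -6, 5], [-1, -3, 2]].
det(A - λI) = 0 gives eigenvalues λ = -3, -2, -1.
For λ=-3: eigenvector (1,3,2).
For λ=-2: eigenvector (-1,-1,-1).
For λ=-1: eigenvector (0,1,1).
General solution: C_1e^(-3t)(1,3,2) + C_2e^(-2t)(-1,-1,-1) + C_3e^(-t)(0,1,1).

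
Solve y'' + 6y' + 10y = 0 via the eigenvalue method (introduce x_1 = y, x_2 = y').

Let x_1 = y, x_2 = y'. Then x_1' = x_2 and x_2' = -10x_1 - 6x_2.
A = [[0,1],[-10,-6]]; det(A-λI) = λ^2 + 6λ + 10.
Eigenvalues λ = -3 ± i.

y(t) = K_1e^(-3t)cos(t) + K_2e^(-3t)sin(t)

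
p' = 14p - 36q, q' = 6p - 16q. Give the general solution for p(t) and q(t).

p(t) = -3C_1e^(2t) + 2C_2e^(-4t), q(t) = -C_1e^(2t) + C_2e^(-4t)

Coefficient matrix A = [[14, -36], [6, -16]].
Characteristic polynomial det(A - λI) = λ^2 + 2λ - 8 = 0.
Eigenvalues λ = 2, -4.
For λ=2: (A-λI) row 1 is [12, -36], so an eigenvector is (-3, -1).
For λ=-4: (A-λI) row 1 is [18, -36], so an eigenvector is (2, 1).
General solution: C_1e^(2t)(-3,-1) + C_2e^(-4t)(2,1).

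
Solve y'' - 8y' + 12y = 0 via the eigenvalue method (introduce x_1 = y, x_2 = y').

Let x_1 = y, x_2 = y'. Then x_1' = x_2 and x_2' = -12x_1 + 8x_2.
A = [[0,1],[-12,8]]; det(A-λI) = λ^2 - 8λ + 12.
Eigenvalues λ = 6, 2 with eigenvectors (1,6), (1,2).

y(t) = c_1e^(6t) + c_2e^(2t)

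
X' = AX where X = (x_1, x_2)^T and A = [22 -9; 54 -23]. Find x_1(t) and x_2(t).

x_1(t) = c_1e^(4t) - c_2e^(-5t), x_2(t) = 2c_1e^(4t) - 3c_2e^(-5t)

Coefficient matrix A = [[22, -9], [54, -23]].
Characteristic polynomial det(A - λI) = λ^2 + λ - 20 = 0.
Eigenvalues λ = 4, -5.
For λ=4: (A-λI) row 1 is [18, -9], so an eigenvector is (1, 2).
For λ=-5: (A-λI) row 1 is [27, -9], so an eigenvector is (-1, -3).
General solution: c_1e^(4t)(1,2) + c_2e^(-5t)(-1,-3).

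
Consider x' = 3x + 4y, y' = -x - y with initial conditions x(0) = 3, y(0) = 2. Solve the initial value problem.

x(t) = 14te^(t) + 3e^(t), y(t) = -7te^(t) + 2e^(t)

Coefficient matrix A = [[3, 4], [-1, -1]].
Characteristic polynomial det(A - λI) = λ^2 - 2λ + 1 = 0.
Single eigenvalue λ = 1 with algebraic multiplicity 2.
Eigenvector v = (-2,1); generalized eigenvector w with (A-λI)w=v is (3,-2).
General solution: e^(t)[C_1·v + C_2·(t·v + w)].
Applying x(0)=3, y(0)=2 gives C_1=-12, C_2=-7.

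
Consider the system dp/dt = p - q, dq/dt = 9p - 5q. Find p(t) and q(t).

Coefficient matrix A = [[1, -1], [9, -5]].
Characteristic polynomial det(A - λI) = λ^2 + 4λ + 4 = 0.
Single eigenvalue λ = -2 with algebraic multiplicity 2.
Eigenvector v = (1,3); generalized eigenvector w with (A-λI)w=v is (1,2).
General solution: e^(-2t)[C_1·v + C_2·(t·v + w)].

p(t) = C_1e^(-2t) + C_2te^(-2t) + C_2e^(-2t), q(t) = 3C_1e^(-2t) + 3C_2te^(-2t) + 2C_2e^(-2t)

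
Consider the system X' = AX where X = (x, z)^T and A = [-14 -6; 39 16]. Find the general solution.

x(t) = c_1e^(t)sin(3t) - c_1e^(t)cos(3t) - c_2e^(t)sin(3t) - c_2e^(t)cos(3t), z(t) = -3c_1e^(t)sin(3t) + 2c_1e^(t)cos(3t) + 2c_2e^(t)sin(3t) + 3c_2e^(t)cos(3t)

Coefficient matrix A = [[-14, -6], [39, 16]].
Characteristic polynomial det(A - λI) = λ^2 - 2λ + 10 = 0.
Eigenvalues λ = 1 ± 3i (complex conjugate pair).
For λ=1+3i: an eigenvector is (-1,2) - i(1,-3) = (-1 - i, 2 + 3i).
A real fundamental pair from Re and Im of e^((1+3i)t)v: X_1 = e^(t)(cos(3t)·(-1,2) + sin(3t)·(1,-3)), X_2 = e^(t)(sin(3t)·(-1,2) - cos(3t)·(1,-3)).
General solution: c_1X_1 + c_2X_2.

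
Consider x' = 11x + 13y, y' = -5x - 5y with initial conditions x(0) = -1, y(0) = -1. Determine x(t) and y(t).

Coefficient matrix A = [[11, 13], [-5, -5]].
Characteristic polynomial det(A - λI) = λ^2 - 6λ + 10 = 0.
Eigenvalues λ = 3 ± i (complex conjugate pair).
For λ=3+i: an eigenvector is (3,-2) - i(-2,1) = (3 + 2i, -2 - i).
A real fundamental pair from Re and Im of e^((3+i)t)v: X_1 = e^(3t)(cos(t)·(3,-2) + sin(t)·(-2,1)), X_2 = e^(3t)(sin(t)·(3,-2) - cos(t)·(-2,1)).
General solution: c_1X_1 + c_2X_2.
Applying x(0)=-1, y(0)=-1 gives c_1=3, c_2=-5.

x(t) = -21e^(3t)sin(t) - e^(3t)cos(t), y(t) = 13e^(3t)sin(t) - e^(3t)cos(t)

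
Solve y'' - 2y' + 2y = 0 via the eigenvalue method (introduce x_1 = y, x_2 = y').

y(t) = C_1e^(t)cos(t) + C_2e^(t)sin(t)

Let x_1 = y, x_2 = y'. Then x_1' = x_2 and x_2' = -2x_1 + 2x_2.
A = [[0,1],[-2,2]]; det(A-λI) = λ^2 - 2λ + 2.
Eigenvalues λ = 1 ± i.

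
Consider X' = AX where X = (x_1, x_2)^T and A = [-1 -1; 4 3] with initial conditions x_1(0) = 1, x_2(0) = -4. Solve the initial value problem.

Coefficient matrix A = [[-1, -1], [4, 3]].
Characteristic polynomial det(A - λI) = λ^2 - 2λ + 1 = 0.
Single eigenvalue λ = 1 with algebraic multiplicity 2.
Eigenvector v = (-1,2); generalized eigenvector w with (A-λI)w=v is (1,-1).
General solution: e^(t)[K_1·v + K_2·(t·v + w)].
Applying x_1(0)=1, x_2(0)=-4 gives K_1=-3, K_2=-2.

x_1(t) = 2te^(t) + e^(t), x_2(t) = -4te^(t) - 4e^(t)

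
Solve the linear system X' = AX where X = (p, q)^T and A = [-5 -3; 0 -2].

Coefficient matrix A = [[-5, -3], [0, -2]].
Characteristic polynomial det(A - λI) = λ^2 + 7λ + 10 = 0.
Eigenvalues λ = -5, -2.
For λ=-5: (A-λI) row 1 is [0, -3], so an eigenvector is (1, 0).
For λ=-2: (A-λI) row 1 is [-3, -3], so an eigenvector is (1, -1).
General solution: K_1e^(-5t)(1,0) + K_2e^(-2t)(1,-1).

p(t) = K_1e^(-5t) + K_2e^(-2t), q(t) = -K_2e^(-2t)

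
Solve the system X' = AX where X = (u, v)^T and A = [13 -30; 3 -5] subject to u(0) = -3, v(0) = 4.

u(t) = -49e^(4t)sin(3t) - 3e^(4t)cos(3t), v(t) = -15e^(4t)sin(3t) + 4e^(4t)cos(3t)

Coefficient matrix A = [[13, -30], [3, -5]].
Characteristic polynomial det(A - λI) = λ^2 - 8λ + 25 = 0.
Eigenvalues λ = 4 ± 3i (complex conjugate pair).
For λ=4+3i: an eigenvector is (-1,0) - i(-3,-1) = (-1 + 3i, 0 + i).
A real fundamental pair from Re and Im of e^((4+3i)t)v: X_1 = e^(4t)(cos(3t)·(-1,0) + sin(3t)·(-3,-1)), X_2 = e^(4t)(sin(3t)·(-1,0) - cos(3t)·(-3,-1)).
General solution: K_1X_1 + K_2X_2.
Applying u(0)=-3, v(0)=4 gives K_1=15, K_2=4.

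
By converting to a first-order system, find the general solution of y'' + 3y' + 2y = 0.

y(t) = K_1e^(-2t) + K_2e^(-t)

Let x_1 = y, x_2 = y'. Then x_1' = x_2 and x_2' = -2x_1 - 3x_2.
A = [[0,1],[-2,-3]]; det(A-λI) = λ^2 + 3λ + 2.
Eigenvalues λ = -2, -1 with eigenvectors (1,-2), (1,-1).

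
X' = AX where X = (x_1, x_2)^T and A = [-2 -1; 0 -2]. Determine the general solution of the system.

Coefficient matrix A = [[-2, -1], [0, -2]].
Characteristic polynomial det(A - λI) = λ^2 + 4λ + 4 = 0.
Single eigenvalue λ = -2 with algebraic multiplicity 2.
Eigenvector v = (-1,0); generalized eigenvector w with (A-λI)w=v is (2,1).
General solution: e^(-2t)[C_1·v + C_2·(t·v + w)].

x_1(t) = -C_1e^(-2t) - C_2te^(-2t) + 2C_2e^(-2t), x_2(t) = C_2e^(-2t)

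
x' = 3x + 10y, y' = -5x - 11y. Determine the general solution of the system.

Coefficient matrix A = [[3, 10], [-5, -11]].
Characteristic polynomial det(A - λI) = λ^2 + 8λ + 17 = 0.
Eigenvalues λ = -4 ± i (complex conjugate pair).
For λ=-4+i: an eigenvector is (3,-2) - i(1,-1) = (3 - i, -2 + i).
A real fundamental pair from Re and Im of e^((-4+i)t)v: X_1 = e^(-4t)(cos(t)·(3,-2) + sin(t)·(1,-1)), X_2 = e^(-4t)(sin(t)·(3,-2) - cos(t)·(1,-1)).
General solution: c_1X_1 + c_2X_2.

x(t) = c_1e^(-4t)sin(t) + 3c_1e^(-4t)cos(t) + 3c_2e^(-4t)sin(t) - c_2e^(-4t)cos(t), y(t) = -c_1e^(-4t)sin(t) - 2c_1e^(-4t)cos(t) - 2c_2e^(-4t)sin(t) + c_2e^(-4t)cos(t)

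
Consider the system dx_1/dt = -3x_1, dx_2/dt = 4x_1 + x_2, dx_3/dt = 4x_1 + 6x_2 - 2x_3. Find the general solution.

x_1(t) = K_3e^(-3t), x_2(t) = K_2e^(t) - K_3e^(-3t), x_3(t) = K_1e^(-2t) + 2K_2e^(t) + 2K_3e^(-3t)

Coefficient matrix A = [[-3, 0, 0], [4, 1, 0], [4, 6, -2]].
det(A - λI) = 0 gives eigenvalues λ = -2, 1, -3.
For λ=-2: eigenvector (0,0,1).
For λ=1: eigenvector (0,1,2).
For λ=-3: eigenvector (1,-1,2).
General solution: K_1e^(-2t)(0,0,1) + K_2e^(t)(0,1,2) + K_3e^(-3t)(1,-1,2).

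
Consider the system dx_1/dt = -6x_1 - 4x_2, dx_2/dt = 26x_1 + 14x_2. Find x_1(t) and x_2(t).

x_1(t) = -C_1e^(4t)sin(2t) + C_1e^(4t)cos(2t) + C_2e^(4t)sin(2t) + C_2e^(4t)cos(2t), x_2(t) = 3C_1e^(4t)sin(2t) - 2C_1e^(4t)cos(2t) - 2C_2e^(4t)sin(2t) - 3C_2e^(4t)cos(2t)

Coefficient matrix A = [[-6, -4], [26, 14]].
Characteristic polynomial det(A - λI) = λ^2 - 8λ + 20 = 0.
Eigenvalues λ = 4 ± 2i (complex conjugate pair).
For λ=4+2i: an eigenvector is (1,-2) - i(-1,3) = (1 + i, -2 - 3i).
A real fundamental pair from Re and Im of e^((4+2i)t)v: X_1 = e^(4t)(cos(2t)·(1,-2) + sin(2t)·(-1,3)), X_2 = e^(4t)(sin(2t)·(1,-2) - cos(2t)·(-1,3)).
General solution: C_1X_1 + C_2X_2.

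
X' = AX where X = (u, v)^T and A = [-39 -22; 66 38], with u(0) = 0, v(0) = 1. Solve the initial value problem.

u(t) = -2e^(5t) + 2e^(-6t), v(t) = 4e^(5t) - 3e^(-6t)

Coefficient matrix A = [[-39, -22], [66, 38]].
Characteristic polynomial det(A - λI) = λ^2 + λ - 30 = 0.
Eigenvalues λ = -6, 5.
For λ=-6: (A-λI) row 1 is [-33, -22], so an eigenvector is (-2, 3).
For λ=5: (A-λI) row 1 is [-44, -22], so an eigenvector is (-1, 2).
General solution: C_1e^(-6t)(-2,3) + C_2e^(5t)(-1,2).
Applying u(0)=0, v(0)=1 gives C_1=-1, C_2=2.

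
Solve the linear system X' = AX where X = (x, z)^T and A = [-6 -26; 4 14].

Coefficient matrix A = [[-6, -26], [4, 14]].
Characteristic polynomial det(A - λI) = λ^2 - 8λ + 20 = 0.
Eigenvalues λ = 4 ± 2i (complex conjugate pair).
For λ=4+2i: an eigenvector is (-3,1) - i(2,-1) = (-3 - 2i, 1 + i).
A real fundamental pair from Re and Im of e^((4+2i)t)v: X_1 = e^(4t)(cos(2t)·(-3,1) + sin(2t)·(2,-1)), X_2 = e^(4t)(sin(2t)·(-3,1) - cos(2t)·(2,-1)).
General solution: K_1X_1 + K_2X_2.

x(t) = 2K_1e^(4t)sin(2t) - 3K_1e^(4t)cos(2t) - 3K_2e^(4t)sin(2t) - 2K_2e^(4t)cos(2t), z(t) = -K_1e^(4t)sin(2t) + K_1e^(4t)cos(2t) + K_2e^(4t)sin(2t) + K_2e^(4t)cos(2t)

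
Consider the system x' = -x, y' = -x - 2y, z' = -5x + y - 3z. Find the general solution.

x(t) = K_3e^(-t), y(t) = K_2e^(-2t) - K_3e^(-t), z(t) = K_1e^(-3t) + K_2e^(-2t) - 3K_3e^(-t)

Coefficient matrix A = [[-1, 0, 0], [-1, -2, 0], [-5, 1, -3]].
det(A - λI) = 0 gives eigenvalues λ = -3, -2, -1.
For λ=-3: eigenvector (0,0,1).
For λ=-2: eigenvector (0,1,1).
For λ=-1: eigenvector (1,-1,-3).
General solution: K_1e^(-3t)(0,0,1) + K_2e^(-2t)(0,1,1) + K_3e^(-t)(1,-1,-3).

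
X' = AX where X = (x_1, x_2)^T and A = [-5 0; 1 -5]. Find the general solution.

x_1(t) = -K_2e^(-5t), x_2(t) = -K_1e^(-5t) - K_2te^(-5t) - 3K_2e^(-5t)

Coefficient matrix A = [[-5, 0], [1, -5]].
Characteristic polynomial det(A - λI) = λ^2 + 10λ + 25 = 0.
Single eigenvalue λ = -5 with algebraic multiplicity 2.
Eigenvector v = (0,-1); generalized eigenvector w with (A-λI)w=v is (-1,-3).
General solution: e^(-5t)[K_1·v + K_2·(t·v + w)].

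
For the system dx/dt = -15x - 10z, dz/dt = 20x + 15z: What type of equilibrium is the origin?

A = [[-15,-10],[20,15]]; det(A-λI) = λ^2 - 25.
λ = 5, -5: opposite signs.

saddle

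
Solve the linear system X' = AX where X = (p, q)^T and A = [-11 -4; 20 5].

Coefficient matrix A = [[-11, -4], [20, 5]].
Characteristic polynomial det(A - λI) = λ^2 + 6λ + 25 = 0.
Eigenvalues λ = -3 ± 4i (complex conjugate pair).
For λ=-3+4i: an eigenvector is (0,1) - i(-1,2) = (0 + i, 1 - 2i).
A real fundamental pair from Re and Im of e^((-3+4i)t)v: X_1 = e^(-3t)(cos(4t)·(0,1) + sin(4t)·(-1,2)), X_2 = e^(-3t)(sin(4t)·(0,1) - cos(4t)·(-1,2)).
General solution: K_1X_1 + K_2X_2.

p(t) = -K_1e^(-3t)sin(4t) + K_2e^(-3t)cos(4t), q(t) = 2K_1e^(-3t)sin(4t) + K_1e^(-3t)cos(4t) + K_2e^(-3t)sin(4t) - 2K_2e^(-3t)cos(4t)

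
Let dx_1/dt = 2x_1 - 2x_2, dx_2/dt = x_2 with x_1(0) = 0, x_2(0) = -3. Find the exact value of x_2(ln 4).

-12

A = [[2,-2],[0,1]]; eigenvalues λ = 2, 1.
Eigenvectors: (-1,0) for λ=2, (2,1) for λ=1.
From the initial condition, c_1 = -6, c_2 = -3.
x_2(ln 4) = (-6)(4^2)(0) + (-3)(4^1)(1) = -12.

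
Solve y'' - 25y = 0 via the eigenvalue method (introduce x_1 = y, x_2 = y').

y(t) = C_1e^(-5t) + C_2e^(5t)

Let x_1 = y, x_2 = y'. Then x_1' = x_2 and x_2' = 25x_1.
A = [[0,1],[25,0]]; det(A-λI) = λ^2 - 25.
Eigenvalues λ = -5, 5 with eigenvectors (1,-5), (1,5).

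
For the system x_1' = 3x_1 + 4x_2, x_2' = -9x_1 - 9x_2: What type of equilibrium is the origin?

stable improper node

A = [[3,4],[-9,-9]]; det(A-λI) = λ^2 + 6λ + 9.
repeated λ = -3 with a single eigenvector.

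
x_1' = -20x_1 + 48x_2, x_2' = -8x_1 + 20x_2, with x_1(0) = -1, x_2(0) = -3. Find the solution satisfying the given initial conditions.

x_1(t) = -16e^(4t) + 15e^(-4t), x_2(t) = -8e^(4t) + 5e^(-4t)

Coefficient matrix A = [[-20, 48], [-8, 20]].
Characteristic polynomial det(A - λI) = λ^2 - 16 = 0.
Eigenvalues λ = 4, -4.
For λ=4: (A-λI) row 1 is [-24, 48], so an eigenvector is (2, 1).
For λ=-4: (A-λI) row 1 is [-16, 48], so an eigenvector is (3, 1).
General solution: K_1e^(4t)(2,1) + K_2e^(-4t)(3,1).
Applying x_1(0)=-1, x_2(0)=-3 gives K_1=-8, K_2=5.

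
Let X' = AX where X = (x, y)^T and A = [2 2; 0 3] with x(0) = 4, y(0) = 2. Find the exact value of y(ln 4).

A = [[2,2],[0,3]]; eigenvalues λ = 2, 3.
Eigenvectors: (1,0) for λ=2, (2,1) for λ=3.
From the initial condition, c_1 = 0, c_2 = 2.
y(ln 4) = (0)(4^2)(0) + (2)(4^3)(1) = 128.

128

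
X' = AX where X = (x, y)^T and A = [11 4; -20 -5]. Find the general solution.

x(t) = c_1e^(3t)sin(4t) - c_2e^(3t)cos(4t), y(t) = -2c_1e^(3t)sin(4t) + c_1e^(3t)cos(4t) + c_2e^(3t)sin(4t) + 2c_2e^(3t)cos(4t)

Coefficient matrix A = [[11, 4], [-20, -5]].
Characteristic polynomial det(A - λI) = λ^2 - 6λ + 25 = 0.
Eigenvalues λ = 3 ± 4i (complex conjugate pair).
For λ=3+4i: an eigenvector is (0,1) - i(1,-2) = (0 - i, 1 + 2i).
A real fundamental pair from Re and Im of e^((3+4i)t)v: X_1 = e^(3t)(cos(4t)·(0,1) + sin(4t)·(1,-2)), X_2 = e^(3t)(sin(4t)·(0,1) - cos(4t)·(1,-2)).
General solution: c_1X_1 + c_2X_2.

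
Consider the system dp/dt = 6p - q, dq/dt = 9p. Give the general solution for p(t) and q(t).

p(t) = -C_1e^(3t) - C_2te^(3t) - C_2e^(3t), q(t) = -3C_1e^(3t) - 3C_2te^(3t) - 2C_2e^(3t)

Coefficient matrix A = [[6, -1], [9, 0]].
Characteristic polynomial det(A - λI) = λ^2 - 6λ + 9 = 0.
Single eigenvalue λ = 3 with algebraic multiplicity 2.
Eigenvector v = (-1,-3); generalized eigenvector w with (A-λI)w=v is (-1,-2).
General solution: e^(3t)[C_1·v + C_2·(t·v + w)].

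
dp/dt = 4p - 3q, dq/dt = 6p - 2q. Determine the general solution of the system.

Coefficient matrix A = [[4, -3], [6, -2]].
Characteristic polynomial det(A - λI) = λ^2 - 2λ + 10 = 0.
Eigenvalues λ = 1 ± 3i (complex conjugate pair).
For λ=1+3i: an eigenvector is (0,1) - i(-1,-1) = (0 + i, 1 + i).
A real fundamental pair from Re and Im of e^((1+3i)t)v: X_1 = e^(t)(cos(3t)·(0,1) + sin(3t)·(-1,-1)), X_2 = e^(t)(sin(3t)·(0,1) - cos(3t)·(-1,-1)).
General solution: K_1X_1 + K_2X_2.

p(t) = -K_1e^(t)sin(3t) + K_2e^(t)cos(3t), q(t) = -K_1e^(t)sin(3t) + K_1e^(t)cos(3t) + K_2e^(t)sin(3t) + K_2e^(t)cos(3t)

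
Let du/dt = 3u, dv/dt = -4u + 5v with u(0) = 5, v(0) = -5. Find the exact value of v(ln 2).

A = [[3,0],[-4,5]]; eigenvalues λ = 3, 5.
Eigenvectors: (-1,-2) for λ=3, (0,-1) for λ=5.
From the initial condition, c_1 = -5, c_2 = 15.
v(ln 2) = (-5)(2^3)(-2) + (15)(2^5)(-1) = -400.

-400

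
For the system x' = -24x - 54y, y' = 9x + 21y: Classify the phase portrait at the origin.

saddle

A = [[-24,-54],[9,21]]; det(A-λI) = λ^2 + 3λ - 18.
λ = 3, -6: opposite signs.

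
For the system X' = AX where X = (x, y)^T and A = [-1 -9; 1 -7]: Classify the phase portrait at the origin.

A = [[-1,-9],[1,-7]]; det(A-λI) = λ^2 + 8λ + 16.
repeated λ = -4 with a single eigenvector.

stable improper node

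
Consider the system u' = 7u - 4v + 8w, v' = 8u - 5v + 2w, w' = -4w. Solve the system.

u(t) = -K_1e^(-t) + K_2e^(3t), v(t) = -2K_1e^(-t) + K_2e^(3t) + 2K_3e^(-4t), w(t) = K_3e^(-4t)

Coefficient matrix A = [[7, -4, 8], [8, -5, 2], [0, 0, -4]].
det(A - λI) = 0 gives eigenvalues λ = -1, 3, -4.
For λ=-1: eigenvector (-1,-2,0).
For λ=3: eigenvector (1,1,0).
For λ=-4: eigenvector (0,2,1).
General solution: K_1e^(-t)(-1,-2,0) + K_2e^(3t)(1,1,0) + K_3e^(-4t)(0,2,1).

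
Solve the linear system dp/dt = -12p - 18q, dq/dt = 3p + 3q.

Coefficient matrix A = [[-12, -18], [3, 3]].
Characteristic polynomial det(A - λI) = λ^2 + 9λ + 18 = 0.
Eigenvalues λ = -3, -6.
For λ=-3: (A-λI) row 1 is [-9, -18], so an eigenvector is (2, -1).
For λ=-6: (A-λI) row 1 is [-6, -18], so an eigenvector is (3, -1).
General solution: C_1e^(-3t)(2,-1) + C_2e^(-6t)(3,-1).

p(t) = 2C_1e^(-3t) + 3C_2e^(-6t), q(t) = -C_1e^(-3t) - C_2e^(-6t)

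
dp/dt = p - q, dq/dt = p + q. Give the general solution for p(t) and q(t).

p(t) = -C_1e^(t)sin(t) + C_2e^(t)cos(t), q(t) = C_1e^(t)cos(t) + C_2e^(t)sin(t)

Coefficient matrix A = [[1, -1], [1, 1]].
Characteristic polynomial det(A - λI) = λ^2 - 2λ + 2 = 0.
Eigenvalues λ = 1 ± i (complex conjugate pair).
For λ=1+i: an eigenvector is (0,1) - i(-1,0) = (0 + i, 1).
A real fundamental pair from Re and Im of e^((1+i)t)v: X_1 = e^(t)(cos(t)·(0,1) + sin(t)·(-1,0)), X_2 = e^(t)(sin(t)·(0,1) - cos(t)·(-1,0)).
General solution: C_1X_1 + C_2X_2.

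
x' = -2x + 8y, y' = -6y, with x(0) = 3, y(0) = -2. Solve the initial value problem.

x(t) = -e^(-2t) + 4e^(-6t), y(t) = -2e^(-6t)

Coefficient matrix A = [[-2, 8], [0, -6]].
Characteristic polynomial det(A - λI) = λ^2 + 8λ + 12 = 0.
Eigenvalues λ = -2, -6.
For λ=-2: (A-λI) row 1 is [0, 8], so an eigenvector is (-1, 0).
For λ=-6: (A-λI) row 1 is [4, 8], so an eigenvector is (2, -1).
General solution: K_1e^(-2t)(-1,0) + K_2e^(-6t)(2,-1).
Applying x(0)=3, y(0)=-2 gives K_1=1, K_2=2.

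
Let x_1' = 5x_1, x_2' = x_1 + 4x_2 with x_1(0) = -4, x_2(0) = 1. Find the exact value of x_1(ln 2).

A = [[5,0],[1,4]]; eigenvalues λ = 5, 4.
Eigenvectors: (1,1) for λ=5, (0,-1) for λ=4.
From the initial condition, c_1 = -4, c_2 = -5.
x_1(ln 2) = (-4)(2^5)(1) + (-5)(2^4)(0) = -128.

-128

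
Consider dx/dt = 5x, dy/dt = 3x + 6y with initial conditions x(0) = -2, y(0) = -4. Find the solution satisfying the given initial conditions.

x(t) = -2e^(5t), y(t) = -10e^(6t) + 6e^(5t)

Coefficient matrix A = [[5, 0], [3, 6]].
Characteristic polynomial det(A - λI) = λ^2 - 11λ + 30 = 0.
Eigenvalues λ = 6, 5.
For λ=6: (A-λI) row 1 is [-1, 0], so an eigenvector is (0, -1).
For λ=5: (A-λI) row 2 is [3, 1], so an eigenvector is (1, -3).
General solution: c_1e^(6t)(0,-1) + c_2e^(5t)(1,-3).
Applying x(0)=-2, y(0)=-4 gives c_1=10, c_2=-2.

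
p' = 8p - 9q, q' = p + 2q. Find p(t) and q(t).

Coefficient matrix A = [[8, -9], [1, 2]].
Characteristic polynomial det(A - λI) = λ^2 - 10λ + 25 = 0.
Single eigenvalue λ = 5 with algebraic multiplicity 2.
Eigenvector v = (3,1); generalized eigenvector w with (A-λI)w=v is (1,0).
General solution: e^(5t)[C_1·v + C_2·(t·v + w)].

p(t) = 3C_1e^(5t) + 3C_2te^(5t) + C_2e^(5t), q(t) = C_1e^(5t) + C_2te^(5t)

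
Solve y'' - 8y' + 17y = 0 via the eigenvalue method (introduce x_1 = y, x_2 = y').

y(t) = c_1e^(4t)cos(t) + c_2e^(4t)sin(t)

Let x_1 = y, x_2 = y'. Then x_1' = x_2 and x_2' = -17x_1 + 8x_2.
A = [[0,1],[-17,8]]; det(A-λI) = λ^2 - 8λ + 17.
Eigenvalues λ = 4 ± i.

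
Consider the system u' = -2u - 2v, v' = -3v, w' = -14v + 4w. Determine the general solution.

Coefficient matrix A = [[-2, -2, 0], [0, -3, 0], [0, -14, 4]].
det(A - λI) = 0 gives eigenvalues λ = -2, -3, 4.
For λ=-2: eigenvector (1,0,0).
For λ=-3: eigenvector (2,1,2).
For λ=4: eigenvector (0,0,1).
General solution: c_1e^(-2t)(1,0,0) + c_2e^(-3t)(2,1,2) + c_3e^(4t)(0,0,1).

u(t) = c_1e^(-2t) + 2c_2e^(-3t), v(t) = c_2e^(-3t), w(t) = 2c_2e^(-3t) + c_3e^(4t)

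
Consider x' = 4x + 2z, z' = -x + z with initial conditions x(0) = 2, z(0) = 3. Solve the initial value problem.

x(t) = 10e^(3t) - 8e^(2t), z(t) = -5e^(3t) + 8e^(2t)

Coefficient matrix A = [[4, 2], [-1, 1]].
Characteristic polynomial det(A - λI) = λ^2 - 5λ + 6 = 0.
Eigenvalues λ = 3, 2.
For λ=3: (A-λI) row 1 is [1, 2], so an eigenvector is (2, -1).
For λ=2: (A-λI) row 1 is [2, 2], so an eigenvector is (-1, 1).
General solution: c_1e^(3t)(2,-1) + c_2e^(2t)(-1,1).
Applying x(0)=2, z(0)=3 gives c_1=5, c_2=8.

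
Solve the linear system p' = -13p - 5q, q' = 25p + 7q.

Coefficient matrix A = [[-13, -5], [25, 7]].
Characteristic polynomial det(A - λI) = λ^2 + 6λ + 34 = 0.
Eigenvalues λ = -3 ± 5i (complex conjugate pair).
For λ=-3+5i: an eigenvector is (-1,2) - i(0,-1) = (-1, 2 + i).
A real fundamental pair from Re and Im of e^((-3+5i)t)v: X_1 = e^(-3t)(cos(5t)·(-1,2) + sin(5t)·(0,-1)), X_2 = e^(-3t)(sin(5t)·(-1,2) - cos(5t)·(0,-1)).
General solution: K_1X_1 + K_2X_2.

p(t) = -K_1e^(-3t)cos(5t) - K_2e^(-3t)sin(5t), q(t) = -K_1e^(-3t)sin(5t) + 2K_1e^(-3t)cos(5t) + 2K_2e^(-3t)sin(5t) + K_2e^(-3t)cos(5t)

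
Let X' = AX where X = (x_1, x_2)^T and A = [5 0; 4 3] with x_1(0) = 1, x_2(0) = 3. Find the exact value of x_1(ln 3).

243

A = [[5,0],[4,3]]; eigenvalues λ = 3, 5.
Eigenvectors: (0,1) for λ=3, (1,2) for λ=5.
From the initial condition, c_1 = 1, c_2 = 1.
x_1(ln 3) = (1)(3^3)(0) + (1)(3^5)(1) = 243.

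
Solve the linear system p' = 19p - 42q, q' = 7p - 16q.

Coefficient matrix A = [[19, -42], [7, -16]].
Characteristic polynomial det(A - λI) = λ^2 - 3λ - 10 = 0.
Eigenvalues λ = 5, -2.
For λ=5: (A-λI) row 1 is [14, -42], so an eigenvector is (-3, -1).
For λ=-2: (A-λI) row 1 is [21, -42], so an eigenvector is (2, 1).
General solution: c_1e^(5t)(-3,-1) + c_2e^(-2t)(2,1).

p(t) = -3c_1e^(5t) + 2c_2e^(-2t), q(t) = -c_1e^(5t) + c_2e^(-2t)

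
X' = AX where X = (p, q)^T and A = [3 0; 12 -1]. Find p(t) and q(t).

p(t) = -C_2e^(3t), q(t) = -C_1e^(-t) - 3C_2e^(3t)

Coefficient matrix A = [[3, 0], [12, -1]].
Characteristic polynomial det(A - λI) = λ^2 - 2λ - 3 = 0.
Eigenvalues λ = -1, 3.
For λ=-1: (A-λI) row 1 is [4, 0], so an eigenvector is (0, -1).
For λ=3: (A-λI) row 2 is [12, -4], so an eigenvector is (-1, -3).
General solution: C_1e^(-t)(0,-1) + C_2e^(3t)(-1,-3).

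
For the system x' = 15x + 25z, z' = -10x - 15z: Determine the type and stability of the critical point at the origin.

A = [[15,25],[-10,-15]]; det(A-λI) = λ^2 + 25.
λ = 0 ± 5i: zero real part.

center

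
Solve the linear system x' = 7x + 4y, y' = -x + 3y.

Coefficient matrix A = [[7, 4], [-1, 3]].
Characteristic polynomial det(A - λI) = λ^2 - 10λ + 25 = 0.
Single eigenvalue λ = 5 with algebraic multiplicity 2.
Eigenvector v = (-2,1); generalized eigenvector w with (A-λI)w=v is (3,-2).
General solution: e^(5t)[K_1·v + K_2·(t·v + w)].

x(t) = -2K_1e^(5t) - 2K_2te^(5t) + 3K_2e^(5t), y(t) = K_1e^(5t) + K_2te^(5t) - 2K_2e^(5t)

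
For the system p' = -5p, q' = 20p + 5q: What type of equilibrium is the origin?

saddle

A = [[-5,0],[20,5]]; det(A-λI) = λ^2 - 25.
λ = 5, -5: opposite signs.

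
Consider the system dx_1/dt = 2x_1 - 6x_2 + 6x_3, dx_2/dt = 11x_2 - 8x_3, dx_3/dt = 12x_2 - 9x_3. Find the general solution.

x_1(t) = K_2e^(2t) - 2K_3e^(-t), x_2(t) = K_1e^(3t) + 2K_3e^(-t), x_3(t) = K_1e^(3t) + 3K_3e^(-t)

Coefficient matrix A = [[2, -6, 6], [0, 11, -8], [0, 12, -9]].
det(A - λI) = 0 gives eigenvalues λ = 3, 2, -1.
For λ=3: eigenvector (0,1,1).
For λ=2: eigenvector (1,0,0).
For λ=-1: eigenvector (-2,2,3).
General solution: K_1e^(3t)(0,1,1) + K_2e^(2t)(1,0,0) + K_3e^(-t)(-2,2,3).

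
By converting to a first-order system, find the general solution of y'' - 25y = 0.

y(t) = K_1e^(-5t) + K_2e^(5t)

Let x_1 = y, x_2 = y'. Then x_1' = x_2 and x_2' = 25x_1.
A = [[0,1],[25,0]]; det(A-λI) = λ^2 - 25.
Eigenvalues λ = -5, 5 with eigenvectors (1,-5), (1,5).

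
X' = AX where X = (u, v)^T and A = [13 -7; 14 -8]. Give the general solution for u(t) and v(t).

u(t) = C_1e^(-t) + C_2e^(6t), v(t) = 2C_1e^(-t) + C_2e^(6t)

Coefficient matrix A = [[13, -7], [14, -8]].
Characteristic polynomial det(A - λI) = λ^2 - 5λ - 6 = 0.
Eigenvalues λ = -1, 6.
For λ=-1: (A-λI) row 1 is [14, -7], so an eigenvector is (1, 2).
For λ=6: (A-λI) row 1 is [7, -7], so an eigenvector is (1, 1).
General solution: C_1e^(-t)(1,2) + C_2e^(6t)(1,1).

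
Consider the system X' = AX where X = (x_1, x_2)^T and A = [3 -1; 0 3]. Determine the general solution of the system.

Coefficient matrix A = [[3, -1], [0, 3]].
Characteristic polynomial det(A - λI) = λ^2 - 6λ + 9 = 0.
Single eigenvalue λ = 3 with algebraic multiplicity 2.
Eigenvector v = (1,0); generalized eigenvector w with (A-λI)w=v is (3,-1).
General solution: e^(3t)[C_1·v + C_2·(t·v + w)].

x_1(t) = C_1e^(3t) + C_2te^(3t) + 3C_2e^(3t), x_2(t) = -C_2e^(3t)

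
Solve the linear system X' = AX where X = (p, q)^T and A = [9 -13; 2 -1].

p(t) = 3K_1e^(4t)sin(t) - 2K_1e^(4t)cos(t) - 2K_2e^(4t)sin(t) - 3K_2e^(4t)cos(t), q(t) = K_1e^(4t)sin(t) - K_1e^(4t)cos(t) - K_2e^(4t)sin(t) - K_2e^(4t)cos(t)

Coefficient matrix A = [[9, -13], [2, -1]].
Characteristic polynomial det(A - λI) = λ^2 - 8λ + 17 = 0.
Eigenvalues λ = 4 ± i (complex conjugate pair).
For λ=4+i: an eigenvector is (-2,-1) - i(3,1) = (-2 - 3i, -1 - i).
A real fundamental pair from Re and Im of e^((4+i)t)v: X_1 = e^(4t)(cos(t)·(-2,-1) + sin(t)·(3,1)), X_2 = e^(4t)(sin(t)·(-2,-1) - cos(t)·(3,1)).
General solution: K_1X_1 + K_2X_2.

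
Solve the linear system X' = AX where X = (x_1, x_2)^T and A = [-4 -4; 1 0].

Coefficient matrix A = [[-4, -4], [1, 0]].
Characteristic polynomial det(A - λI) = λ^2 + 4λ + 4 = 0.
Single eigenvalue λ = -2 with algebraic multiplicity 2.
Eigenvector v = (-2,1); generalized eigenvector w with (A-λI)w=v is (3,-1).
General solution: e^(-2t)[C_1·v + C_2·(t·v + w)].

x_1(t) = -2C_1e^(-2t) - 2C_2te^(-2t) + 3C_2e^(-2t), x_2(t) = C_1e^(-2t) + C_2te^(-2t) - C_2e^(-2t)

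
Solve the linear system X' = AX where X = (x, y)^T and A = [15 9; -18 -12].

x(t) = c_1e^(-3t) - c_2e^(6t), y(t) = -2c_1e^(-3t) + c_2e^(6t)

Coefficient matrix A = [[15, 9], [-18, -12]].
Characteristic polynomial det(A - λI) = λ^2 - 3λ - 18 = 0.
Eigenvalues λ = -3, 6.
For λ=-3: (A-λI) row 1 is [18, 9], so an eigenvector is (1, -2).
For λ=6: (A-λI) row 1 is [9, 9], so an eigenvector is (-1, 1).
General solution: c_1e^(-3t)(1,-2) + c_2e^(6t)(-1,1).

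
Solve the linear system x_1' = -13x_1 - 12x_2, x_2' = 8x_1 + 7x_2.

Coefficient matrix A = [[-13, -12], [8, 7]].
Characteristic polynomial det(A - λI) = λ^2 + 6λ + 5 = 0.
Eigenvalues λ = -5, -1.
For λ=-5: (A-λI) row 1 is [-8, -12], so an eigenvector is (3, -2).
For λ=-1: (A-λI) row 1 is [-12, -12], so an eigenvector is (-1, 1).
General solution: K_1e^(-5t)(3,-2) + K_2e^(-t)(-1,1).

x_1(t) = 3K_1e^(-5t) - K_2e^(-t), x_2(t) = -2K_1e^(-5t) + K_2e^(-t)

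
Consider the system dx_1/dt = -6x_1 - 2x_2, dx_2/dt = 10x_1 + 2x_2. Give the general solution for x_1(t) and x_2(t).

x_1(t) = -C_1e^(-2t)cos(2t) - C_2e^(-2t)sin(2t), x_2(t) = -C_1e^(-2t)sin(2t) + 2C_1e^(-2t)cos(2t) + 2C_2e^(-2t)sin(2t) + C_2e^(-2t)cos(2t)

Coefficient matrix A = [[-6, -2], [10, 2]].
Characteristic polynomial det(A - λI) = λ^2 + 4λ + 8 = 0.
Eigenvalues λ = -2 ± 2i (complex conjugate pair).
For λ=-2+2i: an eigenvector is (-1,2) - i(0,-1) = (-1, 2 + i).
A real fundamental pair from Re and Im of e^((-2+2i)t)v: X_1 = e^(-2t)(cos(2t)·(-1,2) + sin(2t)·(0,-1)), X_2 = e^(-2t)(sin(2t)·(-1,2) - cos(2t)·(0,-1)).
General solution: C_1X_1 + C_2X_2.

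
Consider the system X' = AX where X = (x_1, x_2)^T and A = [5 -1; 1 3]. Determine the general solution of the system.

x_1(t) = C_1e^(4t) + C_2te^(4t) - 2C_2e^(4t), x_2(t) = C_1e^(4t) + C_2te^(4t) - 3C_2e^(4t)

Coefficient matrix A = [[5, -1], [1, 3]].
Characteristic polynomial det(A - λI) = λ^2 - 8λ + 16 = 0.
Single eigenvalue λ = 4 with algebraic multiplicity 2.
Eigenvector v = (1,1); generalized eigenvector w with (A-λI)w=v is (-2,-3).
General solution: e^(4t)[C_1·v + C_2·(t·v + w)].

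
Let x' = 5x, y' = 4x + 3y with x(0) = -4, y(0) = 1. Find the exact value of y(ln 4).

-7616

A = [[5,0],[4,3]]; eigenvalues λ = 3, 5.
Eigenvectors: (0,-1) for λ=3, (-1,-2) for λ=5.
From the initial condition, c_1 = -9, c_2 = 4.
y(ln 4) = (-9)(4^3)(-1) + (4)(4^5)(-2) = -7616.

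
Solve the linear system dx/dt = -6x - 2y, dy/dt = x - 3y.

Coefficient matrix A = [[-6, -2], [1, -3]].
Characteristic polynomial det(A - λI) = λ^2 + 9λ + 20 = 0.
Eigenvalues λ = -5, -4.
For λ=-5: (A-λI) row 1 is [-1, -2], so an eigenvector is (-2, 1).
For λ=-4: (A-λI) row 1 is [-2, -2], so an eigenvector is (1, -1).
General solution: C_1e^(-5t)(-2,1) + C_2e^(-4t)(1,-1).

x(t) = -2C_1e^(-5t) + C_2e^(-4t), y(t) = C_1e^(-5t) - C_2e^(-4t)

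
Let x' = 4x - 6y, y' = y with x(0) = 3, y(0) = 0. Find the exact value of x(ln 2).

48

A = [[4,-6],[0,1]]; eigenvalues λ = 4, 1.
Eigenvectors: (1,0) for λ=4, (2,1) for λ=1.
From the initial condition, c_1 = 3, c_2 = 0.
x(ln 2) = (3)(2^4)(1) + (0)(2^1)(2) = 48.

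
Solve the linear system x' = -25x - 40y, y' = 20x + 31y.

x(t) = 3c_1e^(3t)sin(4t) + c_1e^(3t)cos(4t) + c_2e^(3t)sin(4t) - 3c_2e^(3t)cos(4t), y(t) = -2c_1e^(3t)sin(4t) - c_1e^(3t)cos(4t) - c_2e^(3t)sin(4t) + 2c_2e^(3t)cos(4t)

Coefficient matrix A = [[-25, -40], [20, 31]].
Characteristic polynomial det(A - λI) = λ^2 - 6λ + 25 = 0.
Eigenvalues λ = 3 ± 4i (complex conjugate pair).
For λ=3+4i: an eigenvector is (1,-1) - i(3,-2) = (1 - 3i, -1 + 2i).
A real fundamental pair from Re and Im of e^((3+4i)t)v: X_1 = e^(3t)(cos(4t)·(1,-1) + sin(4t)·(3,-2)), X_2 = e^(3t)(sin(4t)·(1,-1) - cos(4t)·(3,-2)).
General solution: c_1X_1 + c_2X_2.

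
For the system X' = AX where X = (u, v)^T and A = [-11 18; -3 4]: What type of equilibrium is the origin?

A = [[-11,18],[-3,4]]; det(A-λI) = λ^2 + 7λ + 10.
λ = -5, -2: both negative.

stable node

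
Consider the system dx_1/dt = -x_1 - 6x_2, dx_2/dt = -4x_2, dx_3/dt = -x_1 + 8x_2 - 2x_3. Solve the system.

x_1(t) = C_1e^(-t) + 2C_2e^(-4t), x_2(t) = C_2e^(-4t), x_3(t) = -C_1e^(-t) - 3C_2e^(-4t) + C_3e^(-2t)

Coefficient matrix A = [[-1, -6, 0], [0, -4, 0], [-1, 8, -2]].
det(A - λI) = 0 gives eigenvalues λ = -1, -4, -2.
For λ=-1: eigenvector (1,0,-1).
For λ=-4: eigenvector (2,1,-3).
For λ=-2: eigenvector (0,0,1).
General solution: C_1e^(-t)(1,0,-1) + C_2e^(-4t)(2,1,-3) + C_3e^(-2t)(0,0,1).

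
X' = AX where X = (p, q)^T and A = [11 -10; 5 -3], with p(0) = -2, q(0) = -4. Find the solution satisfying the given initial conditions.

p(t) = 26e^(4t)sin(t) - 2e^(4t)cos(t), q(t) = 18e^(4t)sin(t) - 4e^(4t)cos(t)

Coefficient matrix A = [[11, -10], [5, -3]].
Characteristic polynomial det(A - λI) = λ^2 - 8λ + 17 = 0.
Eigenvalues λ = 4 ± i (complex conjugate pair).
For λ=4+i: an eigenvector is (3,2) - i(1,1) = (3 - i, 2 - i).
A real fundamental pair from Re and Im of e^((4+i)t)v: X_1 = e^(4t)(cos(t)·(3,2) + sin(t)·(1,1)), X_2 = e^(4t)(sin(t)·(3,2) - cos(t)·(1,1)).
General solution: K_1X_1 + K_2X_2.
Applying p(0)=-2, q(0)=-4 gives K_1=2, K_2=8.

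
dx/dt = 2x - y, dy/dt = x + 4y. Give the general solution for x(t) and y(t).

Coefficient matrix A = [[2, -1], [1, 4]].
Characteristic polynomial det(A - λI) = λ^2 - 6λ + 9 = 0.
Single eigenvalue λ = 3 with algebraic multiplicity 2.
Eigenvector v = (-1,1); generalized eigenvector w with (A-λI)w=v is (-1,2).
General solution: e^(3t)[c_1·v + c_2·(t·v + w)].

x(t) = -c_1e^(3t) - c_2te^(3t) - c_2e^(3t), y(t) = c_1e^(3t) + c_2te^(3t) + 2c_2e^(3t)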